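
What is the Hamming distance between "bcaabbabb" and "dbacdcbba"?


Comparing "bcaabbabb" and "dbacdcbba" position by position:
  Position 0: 'b' vs 'd' => differ
  Position 1: 'c' vs 'b' => differ
  Position 2: 'a' vs 'a' => same
  Position 3: 'a' vs 'c' => differ
  Position 4: 'b' vs 'd' => differ
  Position 5: 'b' vs 'c' => differ
  Position 6: 'a' vs 'b' => differ
  Position 7: 'b' vs 'b' => same
  Position 8: 'b' vs 'a' => differ
Total differences (Hamming distance): 7

7


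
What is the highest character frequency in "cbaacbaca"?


Input: cbaacbaca
Character counts:
  'a': 4
  'b': 2
  'c': 3
Maximum frequency: 4

4


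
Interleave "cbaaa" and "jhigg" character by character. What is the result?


Interleaving "cbaaa" and "jhigg":
  Position 0: 'c' from first, 'j' from second => "cj"
  Position 1: 'b' from first, 'h' from second => "bh"
  Position 2: 'a' from first, 'i' from second => "ai"
  Position 3: 'a' from first, 'g' from second => "ag"
  Position 4: 'a' from first, 'g' from second => "ag"
Result: cjbhaiagag

cjbhaiagag


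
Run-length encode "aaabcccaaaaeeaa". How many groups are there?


Input: aaabcccaaaaeeaa
Scanning for consecutive runs:
  Group 1: 'a' x 3 (positions 0-2)
  Group 2: 'b' x 1 (positions 3-3)
  Group 3: 'c' x 3 (positions 4-6)
  Group 4: 'a' x 4 (positions 7-10)
  Group 5: 'e' x 2 (positions 11-12)
  Group 6: 'a' x 2 (positions 13-14)
Total groups: 6

6


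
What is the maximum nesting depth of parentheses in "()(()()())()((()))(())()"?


Input: "()(()()())()((()))(())()"
Tracking depth:
  Position 0 '(': depth becomes 1
  Position 1 ')': depth becomes 0
  Position 2 '(': depth becomes 1
  Position 3 '(': depth becomes 2
  Position 4 ')': depth becomes 1
  Position 5 '(': depth becomes 2
  Position 6 ')': depth becomes 1
  Position 7 '(': depth becomes 2
  Position 8 ')': depth becomes 1
  Position 9 ')': depth becomes 0
  Position 10 '(': depth becomes 1
  Position 11 ')': depth becomes 0
  Position 12 '(': depth becomes 1
  Position 13 '(': depth becomes 2
  Position 14 '(': depth becomes 3
  Position 15 ')': depth becomes 2
  Position 16 ')': depth becomes 1
  Position 17 ')': depth becomes 0
  Position 18 '(': depth becomes 1
  Position 19 '(': depth becomes 2
  Position 20 ')': depth becomes 1
  Position 21 ')': depth becomes 0
  Position 22 '(': depth becomes 1
  Position 23 ')': depth becomes 0
Maximum depth reached: 3

3


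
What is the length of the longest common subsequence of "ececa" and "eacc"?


LCS of "ececa" and "eacc"
DP table:
           e    a    c    c
      0    0    0    0    0
  e   0    1    1    1    1
  c   0    1    1    2    2
  e   0    1    1    2    2
  c   0    1    1    2    3
  a   0    1    2    2    3
LCS length = dp[5][4] = 3

3


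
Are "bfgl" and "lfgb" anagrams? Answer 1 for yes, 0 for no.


Strings: "bfgl", "lfgb"
Sorted first:  bfgl
Sorted second: bfgl
Sorted forms match => anagrams

1


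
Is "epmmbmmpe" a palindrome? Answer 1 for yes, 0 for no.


Input: epmmbmmpe
Reversed: epmmbmmpe
  Compare pos 0 ('e') with pos 8 ('e'): match
  Compare pos 1 ('p') with pos 7 ('p'): match
  Compare pos 2 ('m') with pos 6 ('m'): match
  Compare pos 3 ('m') with pos 5 ('m'): match
Result: palindrome

1


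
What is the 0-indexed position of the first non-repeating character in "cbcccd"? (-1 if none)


Input: cbcccd
Character frequencies:
  'b': 1
  'c': 4
  'd': 1
Scanning left to right for freq == 1:
  Position 0 ('c'): freq=4, skip
  Position 1 ('b'): unique! => answer = 1

1


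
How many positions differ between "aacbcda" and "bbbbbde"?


Comparing "aacbcda" and "bbbbbde" position by position:
  Position 0: 'a' vs 'b' => DIFFER
  Position 1: 'a' vs 'b' => DIFFER
  Position 2: 'c' vs 'b' => DIFFER
  Position 3: 'b' vs 'b' => same
  Position 4: 'c' vs 'b' => DIFFER
  Position 5: 'd' vs 'd' => same
  Position 6: 'a' vs 'e' => DIFFER
Positions that differ: 5

5


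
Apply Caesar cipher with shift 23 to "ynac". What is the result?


Caesar cipher: shift "ynac" by 23
  'y' (pos 24) + 23 = pos 21 = 'v'
  'n' (pos 13) + 23 = pos 10 = 'k'
  'a' (pos 0) + 23 = pos 23 = 'x'
  'c' (pos 2) + 23 = pos 25 = 'z'
Result: vkxz

vkxz


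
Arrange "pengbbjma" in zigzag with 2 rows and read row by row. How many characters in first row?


Zigzag "pengbbjma" into 2 rows:
Placing characters:
  'p' => row 0
  'e' => row 1
  'n' => row 0
  'g' => row 1
  'b' => row 0
  'b' => row 1
  'j' => row 0
  'm' => row 1
  'a' => row 0
Rows:
  Row 0: "pnbja"
  Row 1: "egbm"
First row length: 5

5


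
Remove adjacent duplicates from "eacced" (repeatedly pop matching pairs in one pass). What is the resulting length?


Input: eacced
Stack-based adjacent duplicate removal:
  Read 'e': push. Stack: e
  Read 'a': push. Stack: ea
  Read 'c': push. Stack: eac
  Read 'c': matches stack top 'c' => pop. Stack: ea
  Read 'e': push. Stack: eae
  Read 'd': push. Stack: eaed
Final stack: "eaed" (length 4)

4


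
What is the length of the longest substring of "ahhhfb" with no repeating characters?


Input: "ahhhfb"
Sliding window (track last position of each char):
  Position 0 ('a'): window [0,0] length 1 -- new best
  Position 1 ('h'): window [0,1] length 2 -- new best
  Position 2 ('h'): repeat (last at 1), move window start to 2
  Position 2 ('h'): window [2,2] length 1
  Position 3 ('h'): repeat (last at 2), move window start to 3
  Position 3 ('h'): window [3,3] length 1
  Position 4 ('f'): window [3,4] length 2
  Position 5 ('b'): window [3,5] length 3 -- new best
Longest substring with no repeats: "hfb" with length 3

3


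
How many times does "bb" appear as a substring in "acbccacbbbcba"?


Searching for "bb" in "acbccacbbbcba"
Scanning each position:
  Position 0: "ac" => no
  Position 1: "cb" => no
  Position 2: "bc" => no
  Position 3: "cc" => no
  Position 4: "ca" => no
  Position 5: "ac" => no
  Position 6: "cb" => no
  Position 7: "bb" => MATCH
  Position 8: "bb" => MATCH
  Position 9: "bc" => no
  Position 10: "cb" => no
  Position 11: "ba" => no
Total occurrences: 2

2


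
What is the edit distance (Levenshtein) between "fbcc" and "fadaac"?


Computing edit distance: "fbcc" -> "fadaac"
DP table:
           f    a    d    a    a    c
      0    1    2    3    4    5    6
  f   1    0    1    2    3    4    5
  b   2    1    1    2    3    4    5
  c   3    2    2    2    3    4    4
  c   4    3    3    3    3    4    4
Edit distance = dp[4][6] = 4

4


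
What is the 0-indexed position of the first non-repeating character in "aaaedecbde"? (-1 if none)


Input: aaaedecbde
Character frequencies:
  'a': 3
  'b': 1
  'c': 1
  'd': 2
  'e': 3
Scanning left to right for freq == 1:
  Position 0 ('a'): freq=3, skip
  Position 1 ('a'): freq=3, skip
  Position 2 ('a'): freq=3, skip
  Position 3 ('e'): freq=3, skip
  Position 4 ('d'): freq=2, skip
  Position 5 ('e'): freq=3, skip
  Position 6 ('c'): unique! => answer = 6

6


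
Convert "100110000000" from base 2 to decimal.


Input: "100110000000" in base 2
Positional expansion:
  Digit '1' (value 1) x 2^11 = 2048
  Digit '0' (value 0) x 2^10 = 0
  Digit '0' (value 0) x 2^9 = 0
  Digit '1' (value 1) x 2^8 = 256
  Digit '1' (value 1) x 2^7 = 128
  Digit '0' (value 0) x 2^6 = 0
  Digit '0' (value 0) x 2^5 = 0
  Digit '0' (value 0) x 2^4 = 0
  Digit '0' (value 0) x 2^3 = 0
  Digit '0' (value 0) x 2^2 = 0
  Digit '0' (value 0) x 2^1 = 0
  Digit '0' (value 0) x 2^0 = 0
Sum = 2432

2432


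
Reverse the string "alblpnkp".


Input: alblpnkp
Reading characters right to left:
  Position 7: 'p'
  Position 6: 'k'
  Position 5: 'n'
  Position 4: 'p'
  Position 3: 'l'
  Position 2: 'b'
  Position 1: 'l'
  Position 0: 'a'
Reversed: pknplbla

pknplbla


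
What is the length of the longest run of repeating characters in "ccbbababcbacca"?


Input: "ccbbababcbacca"
Scanning for longest run:
  Position 1 ('c'): continues run of 'c', length=2
  Position 2 ('b'): new char, reset run to 1
  Position 3 ('b'): continues run of 'b', length=2
  Position 4 ('a'): new char, reset run to 1
  Position 5 ('b'): new char, reset run to 1
  Position 6 ('a'): new char, reset run to 1
  Position 7 ('b'): new char, reset run to 1
  Position 8 ('c'): new char, reset run to 1
  Position 9 ('b'): new char, reset run to 1
  Position 10 ('a'): new char, reset run to 1
  Position 11 ('c'): new char, reset run to 1
  Position 12 ('c'): continues run of 'c', length=2
  Position 13 ('a'): new char, reset run to 1
Longest run: 'c' with length 2

2


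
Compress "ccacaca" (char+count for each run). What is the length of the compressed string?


Input: ccacaca
Runs:
  'c' x 2 => "c2"
  'a' x 1 => "a1"
  'c' x 1 => "c1"
  'a' x 1 => "a1"
  'c' x 1 => "c1"
  'a' x 1 => "a1"
Compressed: "c2a1c1a1c1a1"
Compressed length: 12

12


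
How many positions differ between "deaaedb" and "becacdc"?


Comparing "deaaedb" and "becacdc" position by position:
  Position 0: 'd' vs 'b' => DIFFER
  Position 1: 'e' vs 'e' => same
  Position 2: 'a' vs 'c' => DIFFER
  Position 3: 'a' vs 'a' => same
  Position 4: 'e' vs 'c' => DIFFER
  Position 5: 'd' vs 'd' => same
  Position 6: 'b' vs 'c' => DIFFER
Positions that differ: 4

4


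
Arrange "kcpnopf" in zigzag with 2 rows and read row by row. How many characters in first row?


Zigzag "kcpnopf" into 2 rows:
Placing characters:
  'k' => row 0
  'c' => row 1
  'p' => row 0
  'n' => row 1
  'o' => row 0
  'p' => row 1
  'f' => row 0
Rows:
  Row 0: "kpof"
  Row 1: "cnp"
First row length: 4

4


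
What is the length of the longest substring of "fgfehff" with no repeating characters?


Input: "fgfehff"
Sliding window (track last position of each char):
  Position 0 ('f'): window [0,0] length 1 -- new best
  Position 1 ('g'): window [0,1] length 2 -- new best
  Position 2 ('f'): repeat (last at 0), move window start to 1
  Position 2 ('f'): window [1,2] length 2
  Position 3 ('e'): window [1,3] length 3 -- new best
  Position 4 ('h'): window [1,4] length 4 -- new best
  Position 5 ('f'): repeat (last at 2), move window start to 3
  Position 5 ('f'): window [3,5] length 3
  Position 6 ('f'): repeat (last at 5), move window start to 6
  Position 6 ('f'): window [6,6] length 1
Longest substring with no repeats: "gfeh" with length 4

4


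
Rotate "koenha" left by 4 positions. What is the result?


Input: "koenha", rotate left by 4
First 4 characters: "koen"
Remaining characters: "ha"
Concatenate remaining + first: "ha" + "koen" = "hakoen"

hakoen


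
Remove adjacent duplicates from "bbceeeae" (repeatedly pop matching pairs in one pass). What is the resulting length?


Input: bbceeeae
Stack-based adjacent duplicate removal:
  Read 'b': push. Stack: b
  Read 'b': matches stack top 'b' => pop. Stack: (empty)
  Read 'c': push. Stack: c
  Read 'e': push. Stack: ce
  Read 'e': matches stack top 'e' => pop. Stack: c
  Read 'e': push. Stack: ce
  Read 'a': push. Stack: cea
  Read 'e': push. Stack: ceae
Final stack: "ceae" (length 4)

4


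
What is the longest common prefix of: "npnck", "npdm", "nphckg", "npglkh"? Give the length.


Words: npnck, npdm, nphckg, npglkh
  Position 0: all 'n' => match
  Position 1: all 'p' => match
  Position 2: ('n', 'd', 'h', 'g') => mismatch, stop
LCP = "np" (length 2)

2


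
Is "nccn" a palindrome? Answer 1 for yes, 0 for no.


Input: nccn
Reversed: nccn
  Compare pos 0 ('n') with pos 3 ('n'): match
  Compare pos 1 ('c') with pos 2 ('c'): match
Result: palindrome

1


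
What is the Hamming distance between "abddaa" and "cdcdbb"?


Comparing "abddaa" and "cdcdbb" position by position:
  Position 0: 'a' vs 'c' => differ
  Position 1: 'b' vs 'd' => differ
  Position 2: 'd' vs 'c' => differ
  Position 3: 'd' vs 'd' => same
  Position 4: 'a' vs 'b' => differ
  Position 5: 'a' vs 'b' => differ
Total differences (Hamming distance): 5

5


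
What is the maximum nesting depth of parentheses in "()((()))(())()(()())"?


Input: "()((()))(())()(()())"
Tracking depth:
  Position 0 '(': depth becomes 1
  Position 1 ')': depth becomes 0
  Position 2 '(': depth becomes 1
  Position 3 '(': depth becomes 2
  Position 4 '(': depth becomes 3
  Position 5 ')': depth becomes 2
  Position 6 ')': depth becomes 1
  Position 7 ')': depth becomes 0
  Position 8 '(': depth becomes 1
  Position 9 '(': depth becomes 2
  Position 10 ')': depth becomes 1
  Position 11 ')': depth becomes 0
  Position 12 '(': depth becomes 1
  Position 13 ')': depth becomes 0
  Position 14 '(': depth becomes 1
  Position 15 '(': depth becomes 2
  Position 16 ')': depth becomes 1
  Position 17 '(': depth becomes 2
  Position 18 ')': depth becomes 1
  Position 19 ')': depth becomes 0
Maximum depth reached: 3

3


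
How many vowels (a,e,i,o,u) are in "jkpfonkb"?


Input: jkpfonkb
Checking each character:
  'j' at position 0: consonant
  'k' at position 1: consonant
  'p' at position 2: consonant
  'f' at position 3: consonant
  'o' at position 4: vowel (running total: 1)
  'n' at position 5: consonant
  'k' at position 6: consonant
  'b' at position 7: consonant
Total vowels: 1

1


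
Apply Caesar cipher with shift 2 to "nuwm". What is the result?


Caesar cipher: shift "nuwm" by 2
  'n' (pos 13) + 2 = pos 15 = 'p'
  'u' (pos 20) + 2 = pos 22 = 'w'
  'w' (pos 22) + 2 = pos 24 = 'y'
  'm' (pos 12) + 2 = pos 14 = 'o'
Result: pwyo

pwyo


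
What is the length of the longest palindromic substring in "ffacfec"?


Input: "ffacfec"
Checking substrings for palindromes:
  [0:2] "ff" (len 2) => palindrome
Longest palindromic substring: "ff" with length 2

2


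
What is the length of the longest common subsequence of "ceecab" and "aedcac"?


LCS of "ceecab" and "aedcac"
DP table:
           a    e    d    c    a    c
      0    0    0    0    0    0    0
  c   0    0    0    0    1    1    1
  e   0    0    1    1    1    1    1
  e   0    0    1    1    1    1    1
  c   0    0    1    1    2    2    2
  a   0    1    1    1    2    3    3
  b   0    1    1    1    2    3    3
LCS length = dp[6][6] = 3

3


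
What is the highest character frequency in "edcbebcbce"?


Input: edcbebcbce
Character counts:
  'b': 3
  'c': 3
  'd': 1
  'e': 3
Maximum frequency: 3

3


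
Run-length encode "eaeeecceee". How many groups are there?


Input: eaeeecceee
Scanning for consecutive runs:
  Group 1: 'e' x 1 (positions 0-0)
  Group 2: 'a' x 1 (positions 1-1)
  Group 3: 'e' x 3 (positions 2-4)
  Group 4: 'c' x 2 (positions 5-6)
  Group 5: 'e' x 3 (positions 7-9)
Total groups: 5

5


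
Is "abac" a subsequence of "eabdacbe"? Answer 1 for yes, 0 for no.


Check if "abac" is a subsequence of "eabdacbe"
Greedy scan:
  Position 0 ('e'): no match needed
  Position 1 ('a'): matches sub[0] = 'a'
  Position 2 ('b'): matches sub[1] = 'b'
  Position 3 ('d'): no match needed
  Position 4 ('a'): matches sub[2] = 'a'
  Position 5 ('c'): matches sub[3] = 'c'
  Position 6 ('b'): no match needed
  Position 7 ('e'): no match needed
All 4 characters matched => is a subsequence

1


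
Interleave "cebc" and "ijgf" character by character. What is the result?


Interleaving "cebc" and "ijgf":
  Position 0: 'c' from first, 'i' from second => "ci"
  Position 1: 'e' from first, 'j' from second => "ej"
  Position 2: 'b' from first, 'g' from second => "bg"
  Position 3: 'c' from first, 'f' from second => "cf"
Result: ciejbgcf

ciejbgcf


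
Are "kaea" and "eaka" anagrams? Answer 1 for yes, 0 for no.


Strings: "kaea", "eaka"
Sorted first:  aaek
Sorted second: aaek
Sorted forms match => anagrams

1


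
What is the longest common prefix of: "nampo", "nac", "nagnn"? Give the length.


Words: nampo, nac, nagnn
  Position 0: all 'n' => match
  Position 1: all 'a' => match
  Position 2: ('m', 'c', 'g') => mismatch, stop
LCP = "na" (length 2)

2


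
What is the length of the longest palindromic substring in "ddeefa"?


Input: "ddeefa"
Checking substrings for palindromes:
  [0:2] "dd" (len 2) => palindrome
  [2:4] "ee" (len 2) => palindrome
Longest palindromic substring: "dd" with length 2

2


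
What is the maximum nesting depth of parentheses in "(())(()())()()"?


Input: "(())(()())()()"
Tracking depth:
  Position 0 '(': depth becomes 1
  Position 1 '(': depth becomes 2
  Position 2 ')': depth becomes 1
  Position 3 ')': depth becomes 0
  Position 4 '(': depth becomes 1
  Position 5 '(': depth becomes 2
  Position 6 ')': depth becomes 1
  Position 7 '(': depth becomes 2
  Position 8 ')': depth becomes 1
  Position 9 ')': depth becomes 0
  Position 10 '(': depth becomes 1
  Position 11 ')': depth becomes 0
  Position 12 '(': depth becomes 1
  Position 13 ')': depth becomes 0
Maximum depth reached: 2

2


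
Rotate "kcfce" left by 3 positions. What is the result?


Input: "kcfce", rotate left by 3
First 3 characters: "kcf"
Remaining characters: "ce"
Concatenate remaining + first: "ce" + "kcf" = "cekcf"

cekcf


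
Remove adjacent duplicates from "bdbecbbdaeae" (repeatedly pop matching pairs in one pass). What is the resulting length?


Input: bdbecbbdaeae
Stack-based adjacent duplicate removal:
  Read 'b': push. Stack: b
  Read 'd': push. Stack: bd
  Read 'b': push. Stack: bdb
  Read 'e': push. Stack: bdbe
  Read 'c': push. Stack: bdbec
  Read 'b': push. Stack: bdbecb
  Read 'b': matches stack top 'b' => pop. Stack: bdbec
  Read 'd': push. Stack: bdbecd
  Read 'a': push. Stack: bdbecda
  Read 'e': push. Stack: bdbecdae
  Read 'a': push. Stack: bdbecdaea
  Read 'e': push. Stack: bdbecdaeae
Final stack: "bdbecdaeae" (length 10)

10


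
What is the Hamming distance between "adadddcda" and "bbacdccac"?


Comparing "adadddcda" and "bbacdccac" position by position:
  Position 0: 'a' vs 'b' => differ
  Position 1: 'd' vs 'b' => differ
  Position 2: 'a' vs 'a' => same
  Position 3: 'd' vs 'c' => differ
  Position 4: 'd' vs 'd' => same
  Position 5: 'd' vs 'c' => differ
  Position 6: 'c' vs 'c' => same
  Position 7: 'd' vs 'a' => differ
  Position 8: 'a' vs 'c' => differ
Total differences (Hamming distance): 6

6


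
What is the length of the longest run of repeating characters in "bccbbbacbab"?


Input: "bccbbbacbab"
Scanning for longest run:
  Position 1 ('c'): new char, reset run to 1
  Position 2 ('c'): continues run of 'c', length=2
  Position 3 ('b'): new char, reset run to 1
  Position 4 ('b'): continues run of 'b', length=2
  Position 5 ('b'): continues run of 'b', length=3
  Position 6 ('a'): new char, reset run to 1
  Position 7 ('c'): new char, reset run to 1
  Position 8 ('b'): new char, reset run to 1
  Position 9 ('a'): new char, reset run to 1
  Position 10 ('b'): new char, reset run to 1
Longest run: 'b' with length 3

3


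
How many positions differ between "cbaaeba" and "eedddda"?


Comparing "cbaaeba" and "eedddda" position by position:
  Position 0: 'c' vs 'e' => DIFFER
  Position 1: 'b' vs 'e' => DIFFER
  Position 2: 'a' vs 'd' => DIFFER
  Position 3: 'a' vs 'd' => DIFFER
  Position 4: 'e' vs 'd' => DIFFER
  Position 5: 'b' vs 'd' => DIFFER
  Position 6: 'a' vs 'a' => same
Positions that differ: 6

6


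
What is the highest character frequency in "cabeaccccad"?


Input: cabeaccccad
Character counts:
  'a': 3
  'b': 1
  'c': 5
  'd': 1
  'e': 1
Maximum frequency: 5

5


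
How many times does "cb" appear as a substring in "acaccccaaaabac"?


Searching for "cb" in "acaccccaaaabac"
Scanning each position:
  Position 0: "ac" => no
  Position 1: "ca" => no
  Position 2: "ac" => no
  Position 3: "cc" => no
  Position 4: "cc" => no
  Position 5: "cc" => no
  Position 6: "ca" => no
  Position 7: "aa" => no
  Position 8: "aa" => no
  Position 9: "aa" => no
  Position 10: "ab" => no
  Position 11: "ba" => no
  Position 12: "ac" => no
Total occurrences: 0

0


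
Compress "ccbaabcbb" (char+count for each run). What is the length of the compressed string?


Input: ccbaabcbb
Runs:
  'c' x 2 => "c2"
  'b' x 1 => "b1"
  'a' x 2 => "a2"
  'b' x 1 => "b1"
  'c' x 1 => "c1"
  'b' x 2 => "b2"
Compressed: "c2b1a2b1c1b2"
Compressed length: 12

12


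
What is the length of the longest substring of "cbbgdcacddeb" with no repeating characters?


Input: "cbbgdcacddeb"
Sliding window (track last position of each char):
  Position 0 ('c'): window [0,0] length 1 -- new best
  Position 1 ('b'): window [0,1] length 2 -- new best
  Position 2 ('b'): repeat (last at 1), move window start to 2
  Position 2 ('b'): window [2,2] length 1
  Position 3 ('g'): window [2,3] length 2
  Position 4 ('d'): window [2,4] length 3 -- new best
  Position 5 ('c'): window [2,5] length 4 -- new best
  Position 6 ('a'): window [2,6] length 5 -- new best
  Position 7 ('c'): repeat (last at 5), move window start to 6
  Position 7 ('c'): window [6,7] length 2
  Position 8 ('d'): window [6,8] length 3
  Position 9 ('d'): repeat (last at 8), move window start to 9
  Position 9 ('d'): window [9,9] length 1
  Position 10 ('e'): window [9,10] length 2
  Position 11 ('b'): window [9,11] length 3
Longest substring with no repeats: "bgdca" with length 5

5


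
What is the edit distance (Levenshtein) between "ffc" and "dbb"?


Computing edit distance: "ffc" -> "dbb"
DP table:
           d    b    b
      0    1    2    3
  f   1    1    2    3
  f   2    2    2    3
  c   3    3    3    3
Edit distance = dp[3][3] = 3

3


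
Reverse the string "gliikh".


Input: gliikh
Reading characters right to left:
  Position 5: 'h'
  Position 4: 'k'
  Position 3: 'i'
  Position 2: 'i'
  Position 1: 'l'
  Position 0: 'g'
Reversed: hkiilg

hkiilg


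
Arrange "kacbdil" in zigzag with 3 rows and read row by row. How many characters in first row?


Zigzag "kacbdil" into 3 rows:
Placing characters:
  'k' => row 0
  'a' => row 1
  'c' => row 2
  'b' => row 1
  'd' => row 0
  'i' => row 1
  'l' => row 2
Rows:
  Row 0: "kd"
  Row 1: "abi"
  Row 2: "cl"
First row length: 2

2


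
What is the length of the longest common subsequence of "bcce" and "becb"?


LCS of "bcce" and "becb"
DP table:
           b    e    c    b
      0    0    0    0    0
  b   0    1    1    1    1
  c   0    1    1    2    2
  c   0    1    1    2    2
  e   0    1    2    2    2
LCS length = dp[4][4] = 2

2


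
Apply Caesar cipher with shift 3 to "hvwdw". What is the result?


Caesar cipher: shift "hvwdw" by 3
  'h' (pos 7) + 3 = pos 10 = 'k'
  'v' (pos 21) + 3 = pos 24 = 'y'
  'w' (pos 22) + 3 = pos 25 = 'z'
  'd' (pos 3) + 3 = pos 6 = 'g'
  'w' (pos 22) + 3 = pos 25 = 'z'
Result: kyzgz

kyzgz


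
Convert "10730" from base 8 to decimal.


Input: "10730" in base 8
Positional expansion:
  Digit '1' (value 1) x 8^4 = 4096
  Digit '0' (value 0) x 8^3 = 0
  Digit '7' (value 7) x 8^2 = 448
  Digit '3' (value 3) x 8^1 = 24
  Digit '0' (value 0) x 8^0 = 0
Sum = 4568

4568


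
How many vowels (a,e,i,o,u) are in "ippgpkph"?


Input: ippgpkph
Checking each character:
  'i' at position 0: vowel (running total: 1)
  'p' at position 1: consonant
  'p' at position 2: consonant
  'g' at position 3: consonant
  'p' at position 4: consonant
  'k' at position 5: consonant
  'p' at position 6: consonant
  'h' at position 7: consonant
Total vowels: 1

1


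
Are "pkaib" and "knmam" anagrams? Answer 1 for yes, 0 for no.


Strings: "pkaib", "knmam"
Sorted first:  abikp
Sorted second: akmmn
Differ at position 1: 'b' vs 'k' => not anagrams

0


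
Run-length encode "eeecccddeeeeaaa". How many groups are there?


Input: eeecccddeeeeaaa
Scanning for consecutive runs:
  Group 1: 'e' x 3 (positions 0-2)
  Group 2: 'c' x 3 (positions 3-5)
  Group 3: 'd' x 2 (positions 6-7)
  Group 4: 'e' x 4 (positions 8-11)
  Group 5: 'a' x 3 (positions 12-14)
Total groups: 5

5


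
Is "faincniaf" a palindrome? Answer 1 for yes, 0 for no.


Input: faincniaf
Reversed: faincniaf
  Compare pos 0 ('f') with pos 8 ('f'): match
  Compare pos 1 ('a') with pos 7 ('a'): match
  Compare pos 2 ('i') with pos 6 ('i'): match
  Compare pos 3 ('n') with pos 5 ('n'): match
Result: palindrome

1


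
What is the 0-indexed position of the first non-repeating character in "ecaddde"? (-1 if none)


Input: ecaddde
Character frequencies:
  'a': 1
  'c': 1
  'd': 3
  'e': 2
Scanning left to right for freq == 1:
  Position 0 ('e'): freq=2, skip
  Position 1 ('c'): unique! => answer = 1

1


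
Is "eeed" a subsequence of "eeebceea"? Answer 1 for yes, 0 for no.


Check if "eeed" is a subsequence of "eeebceea"
Greedy scan:
  Position 0 ('e'): matches sub[0] = 'e'
  Position 1 ('e'): matches sub[1] = 'e'
  Position 2 ('e'): matches sub[2] = 'e'
  Position 3 ('b'): no match needed
  Position 4 ('c'): no match needed
  Position 5 ('e'): no match needed
  Position 6 ('e'): no match needed
  Position 7 ('a'): no match needed
Only matched 3/4 characters => not a subsequence

0


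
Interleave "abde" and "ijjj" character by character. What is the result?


Interleaving "abde" and "ijjj":
  Position 0: 'a' from first, 'i' from second => "ai"
  Position 1: 'b' from first, 'j' from second => "bj"
  Position 2: 'd' from first, 'j' from second => "dj"
  Position 3: 'e' from first, 'j' from second => "ej"
Result: aibjdjej

aibjdjej


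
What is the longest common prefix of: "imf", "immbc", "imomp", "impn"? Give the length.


Words: imf, immbc, imomp, impn
  Position 0: all 'i' => match
  Position 1: all 'm' => match
  Position 2: ('f', 'm', 'o', 'p') => mismatch, stop
LCP = "im" (length 2)

2


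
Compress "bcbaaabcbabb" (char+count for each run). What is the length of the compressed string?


Input: bcbaaabcbabb
Runs:
  'b' x 1 => "b1"
  'c' x 1 => "c1"
  'b' x 1 => "b1"
  'a' x 3 => "a3"
  'b' x 1 => "b1"
  'c' x 1 => "c1"
  'b' x 1 => "b1"
  'a' x 1 => "a1"
  'b' x 2 => "b2"
Compressed: "b1c1b1a3b1c1b1a1b2"
Compressed length: 18

18


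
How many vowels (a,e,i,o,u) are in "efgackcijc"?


Input: efgackcijc
Checking each character:
  'e' at position 0: vowel (running total: 1)
  'f' at position 1: consonant
  'g' at position 2: consonant
  'a' at position 3: vowel (running total: 2)
  'c' at position 4: consonant
  'k' at position 5: consonant
  'c' at position 6: consonant
  'i' at position 7: vowel (running total: 3)
  'j' at position 8: consonant
  'c' at position 9: consonant
Total vowels: 3

3


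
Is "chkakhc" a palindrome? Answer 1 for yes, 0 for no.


Input: chkakhc
Reversed: chkakhc
  Compare pos 0 ('c') with pos 6 ('c'): match
  Compare pos 1 ('h') with pos 5 ('h'): match
  Compare pos 2 ('k') with pos 4 ('k'): match
Result: palindrome

1


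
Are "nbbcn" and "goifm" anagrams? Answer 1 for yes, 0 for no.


Strings: "nbbcn", "goifm"
Sorted first:  bbcnn
Sorted second: fgimo
Differ at position 0: 'b' vs 'f' => not anagrams

0


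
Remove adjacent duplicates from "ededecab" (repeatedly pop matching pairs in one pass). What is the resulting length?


Input: ededecab
Stack-based adjacent duplicate removal:
  Read 'e': push. Stack: e
  Read 'd': push. Stack: ed
  Read 'e': push. Stack: ede
  Read 'd': push. Stack: eded
  Read 'e': push. Stack: edede
  Read 'c': push. Stack: ededec
  Read 'a': push. Stack: ededeca
  Read 'b': push. Stack: ededecab
Final stack: "ededecab" (length 8)

8


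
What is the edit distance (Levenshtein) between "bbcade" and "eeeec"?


Computing edit distance: "bbcade" -> "eeeec"
DP table:
           e    e    e    e    c
      0    1    2    3    4    5
  b   1    1    2    3    4    5
  b   2    2    2    3    4    5
  c   3    3    3    3    4    4
  a   4    4    4    4    4    5
  d   5    5    5    5    5    5
  e   6    5    5    5    5    6
Edit distance = dp[6][5] = 6

6


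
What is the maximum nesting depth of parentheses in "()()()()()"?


Input: "()()()()()"
Tracking depth:
  Position 0 '(': depth becomes 1
  Position 1 ')': depth becomes 0
  Position 2 '(': depth becomes 1
  Position 3 ')': depth becomes 0
  Position 4 '(': depth becomes 1
  Position 5 ')': depth becomes 0
  Position 6 '(': depth becomes 1
  Position 7 ')': depth becomes 0
  Position 8 '(': depth becomes 1
  Position 9 ')': depth becomes 0
Maximum depth reached: 1

1


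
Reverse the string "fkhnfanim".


Input: fkhnfanim
Reading characters right to left:
  Position 8: 'm'
  Position 7: 'i'
  Position 6: 'n'
  Position 5: 'a'
  Position 4: 'f'
  Position 3: 'n'
  Position 2: 'h'
  Position 1: 'k'
  Position 0: 'f'
Reversed: minafnhkf

minafnhkf


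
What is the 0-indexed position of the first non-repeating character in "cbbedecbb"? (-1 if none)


Input: cbbedecbb
Character frequencies:
  'b': 4
  'c': 2
  'd': 1
  'e': 2
Scanning left to right for freq == 1:
  Position 0 ('c'): freq=2, skip
  Position 1 ('b'): freq=4, skip
  Position 2 ('b'): freq=4, skip
  Position 3 ('e'): freq=2, skip
  Position 4 ('d'): unique! => answer = 4

4


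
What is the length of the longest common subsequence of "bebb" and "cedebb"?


LCS of "bebb" and "cedebb"
DP table:
           c    e    d    e    b    b
      0    0    0    0    0    0    0
  b   0    0    0    0    0    1    1
  e   0    0    1    1    1    1    1
  b   0    0    1    1    1    2    2
  b   0    0    1    1    1    2    3
LCS length = dp[4][6] = 3

3


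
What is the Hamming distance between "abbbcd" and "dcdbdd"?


Comparing "abbbcd" and "dcdbdd" position by position:
  Position 0: 'a' vs 'd' => differ
  Position 1: 'b' vs 'c' => differ
  Position 2: 'b' vs 'd' => differ
  Position 3: 'b' vs 'b' => same
  Position 4: 'c' vs 'd' => differ
  Position 5: 'd' vs 'd' => same
Total differences (Hamming distance): 4

4


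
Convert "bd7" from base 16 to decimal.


Input: "bd7" in base 16
Positional expansion:
  Digit 'b' (value 11) x 16^2 = 2816
  Digit 'd' (value 13) x 16^1 = 208
  Digit '7' (value 7) x 16^0 = 7
Sum = 3031

3031


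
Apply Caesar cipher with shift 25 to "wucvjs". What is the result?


Caesar cipher: shift "wucvjs" by 25
  'w' (pos 22) + 25 = pos 21 = 'v'
  'u' (pos 20) + 25 = pos 19 = 't'
  'c' (pos 2) + 25 = pos 1 = 'b'
  'v' (pos 21) + 25 = pos 20 = 'u'
  'j' (pos 9) + 25 = pos 8 = 'i'
  's' (pos 18) + 25 = pos 17 = 'r'
Result: vtbuir

vtbuir


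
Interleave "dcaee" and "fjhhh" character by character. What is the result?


Interleaving "dcaee" and "fjhhh":
  Position 0: 'd' from first, 'f' from second => "df"
  Position 1: 'c' from first, 'j' from second => "cj"
  Position 2: 'a' from first, 'h' from second => "ah"
  Position 3: 'e' from first, 'h' from second => "eh"
  Position 4: 'e' from first, 'h' from second => "eh"
Result: dfcjaheheh

dfcjaheheh


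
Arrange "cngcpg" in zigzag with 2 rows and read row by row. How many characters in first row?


Zigzag "cngcpg" into 2 rows:
Placing characters:
  'c' => row 0
  'n' => row 1
  'g' => row 0
  'c' => row 1
  'p' => row 0
  'g' => row 1
Rows:
  Row 0: "cgp"
  Row 1: "ncg"
First row length: 3

3


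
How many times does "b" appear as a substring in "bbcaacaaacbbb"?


Searching for "b" in "bbcaacaaacbbb"
Scanning each position:
  Position 0: "b" => MATCH
  Position 1: "b" => MATCH
  Position 2: "c" => no
  Position 3: "a" => no
  Position 4: "a" => no
  Position 5: "c" => no
  Position 6: "a" => no
  Position 7: "a" => no
  Position 8: "a" => no
  Position 9: "c" => no
  Position 10: "b" => MATCH
  Position 11: "b" => MATCH
  Position 12: "b" => MATCH
Total occurrences: 5

5


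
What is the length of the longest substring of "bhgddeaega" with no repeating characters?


Input: "bhgddeaega"
Sliding window (track last position of each char):
  Position 0 ('b'): window [0,0] length 1 -- new best
  Position 1 ('h'): window [0,1] length 2 -- new best
  Position 2 ('g'): window [0,2] length 3 -- new best
  Position 3 ('d'): window [0,3] length 4 -- new best
  Position 4 ('d'): repeat (last at 3), move window start to 4
  Position 4 ('d'): window [4,4] length 1
  Position 5 ('e'): window [4,5] length 2
  Position 6 ('a'): window [4,6] length 3
  Position 7 ('e'): repeat (last at 5), move window start to 6
  Position 7 ('e'): window [6,7] length 2
  Position 8 ('g'): window [6,8] length 3
  Position 9 ('a'): repeat (last at 6), move window start to 7
  Position 9 ('a'): window [7,9] length 3
Longest substring with no repeats: "bhgd" with length 4

4


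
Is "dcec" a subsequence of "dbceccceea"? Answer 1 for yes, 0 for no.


Check if "dcec" is a subsequence of "dbceccceea"
Greedy scan:
  Position 0 ('d'): matches sub[0] = 'd'
  Position 1 ('b'): no match needed
  Position 2 ('c'): matches sub[1] = 'c'
  Position 3 ('e'): matches sub[2] = 'e'
  Position 4 ('c'): matches sub[3] = 'c'
  Position 5 ('c'): no match needed
  Position 6 ('c'): no match needed
  Position 7 ('e'): no match needed
  Position 8 ('e'): no match needed
  Position 9 ('a'): no match needed
All 4 characters matched => is a subsequence

1


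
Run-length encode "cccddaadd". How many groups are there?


Input: cccddaadd
Scanning for consecutive runs:
  Group 1: 'c' x 3 (positions 0-2)
  Group 2: 'd' x 2 (positions 3-4)
  Group 3: 'a' x 2 (positions 5-6)
  Group 4: 'd' x 2 (positions 7-8)
Total groups: 4

4


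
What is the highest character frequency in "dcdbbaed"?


Input: dcdbbaed
Character counts:
  'a': 1
  'b': 2
  'c': 1
  'd': 3
  'e': 1
Maximum frequency: 3

3


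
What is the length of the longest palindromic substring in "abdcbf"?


Input: "abdcbf"
Checking substrings for palindromes:
  No multi-char palindromic substrings found
Longest palindromic substring: "a" with length 1

1


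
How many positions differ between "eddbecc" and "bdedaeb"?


Comparing "eddbecc" and "bdedaeb" position by position:
  Position 0: 'e' vs 'b' => DIFFER
  Position 1: 'd' vs 'd' => same
  Position 2: 'd' vs 'e' => DIFFER
  Position 3: 'b' vs 'd' => DIFFER
  Position 4: 'e' vs 'a' => DIFFER
  Position 5: 'c' vs 'e' => DIFFER
  Position 6: 'c' vs 'b' => DIFFER
Positions that differ: 6

6


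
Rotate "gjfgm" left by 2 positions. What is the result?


Input: "gjfgm", rotate left by 2
First 2 characters: "gj"
Remaining characters: "fgm"
Concatenate remaining + first: "fgm" + "gj" = "fgmgj"

fgmgj


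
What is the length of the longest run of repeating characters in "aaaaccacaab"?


Input: "aaaaccacaab"
Scanning for longest run:
  Position 1 ('a'): continues run of 'a', length=2
  Position 2 ('a'): continues run of 'a', length=3
  Position 3 ('a'): continues run of 'a', length=4
  Position 4 ('c'): new char, reset run to 1
  Position 5 ('c'): continues run of 'c', length=2
  Position 6 ('a'): new char, reset run to 1
  Position 7 ('c'): new char, reset run to 1
  Position 8 ('a'): new char, reset run to 1
  Position 9 ('a'): continues run of 'a', length=2
  Position 10 ('b'): new char, reset run to 1
Longest run: 'a' with length 4

4


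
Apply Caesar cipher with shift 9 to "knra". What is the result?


Caesar cipher: shift "knra" by 9
  'k' (pos 10) + 9 = pos 19 = 't'
  'n' (pos 13) + 9 = pos 22 = 'w'
  'r' (pos 17) + 9 = pos 0 = 'a'
  'a' (pos 0) + 9 = pos 9 = 'j'
Result: twaj

twaj


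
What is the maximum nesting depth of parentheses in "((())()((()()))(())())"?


Input: "((())()((()()))(())())"
Tracking depth:
  Position 0 '(': depth becomes 1
  Position 1 '(': depth becomes 2
  Position 2 '(': depth becomes 3
  Position 3 ')': depth becomes 2
  Position 4 ')': depth becomes 1
  Position 5 '(': depth becomes 2
  Position 6 ')': depth becomes 1
  Position 7 '(': depth becomes 2
  Position 8 '(': depth becomes 3
  Position 9 '(': depth becomes 4
  Position 10 ')': depth becomes 3
  Position 11 '(': depth becomes 4
  Position 12 ')': depth becomes 3
  Position 13 ')': depth becomes 2
  Position 14 ')': depth becomes 1
  Position 15 '(': depth becomes 2
  Position 16 '(': depth becomes 3
  Position 17 ')': depth becomes 2
  Position 18 ')': depth becomes 1
  Position 19 '(': depth becomes 2
  Position 20 ')': depth becomes 1
  Position 21 ')': depth becomes 0
Maximum depth reached: 4

4


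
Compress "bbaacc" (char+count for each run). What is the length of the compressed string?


Input: bbaacc
Runs:
  'b' x 2 => "b2"
  'a' x 2 => "a2"
  'c' x 2 => "c2"
Compressed: "b2a2c2"
Compressed length: 6

6


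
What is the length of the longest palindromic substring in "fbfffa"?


Input: "fbfffa"
Checking substrings for palindromes:
  [0:3] "fbf" (len 3) => palindrome
  [2:5] "fff" (len 3) => palindrome
  [2:4] "ff" (len 2) => palindrome
  [3:5] "ff" (len 2) => palindrome
Longest palindromic substring: "fbf" with length 3

3


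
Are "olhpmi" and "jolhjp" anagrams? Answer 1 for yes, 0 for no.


Strings: "olhpmi", "jolhjp"
Sorted first:  hilmop
Sorted second: hjjlop
Differ at position 1: 'i' vs 'j' => not anagrams

0


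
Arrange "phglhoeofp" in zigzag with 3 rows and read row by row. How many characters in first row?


Zigzag "phglhoeofp" into 3 rows:
Placing characters:
  'p' => row 0
  'h' => row 1
  'g' => row 2
  'l' => row 1
  'h' => row 0
  'o' => row 1
  'e' => row 2
  'o' => row 1
  'f' => row 0
  'p' => row 1
Rows:
  Row 0: "phf"
  Row 1: "hloop"
  Row 2: "ge"
First row length: 3

3


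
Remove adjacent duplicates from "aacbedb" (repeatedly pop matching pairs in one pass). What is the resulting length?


Input: aacbedb
Stack-based adjacent duplicate removal:
  Read 'a': push. Stack: a
  Read 'a': matches stack top 'a' => pop. Stack: (empty)
  Read 'c': push. Stack: c
  Read 'b': push. Stack: cb
  Read 'e': push. Stack: cbe
  Read 'd': push. Stack: cbed
  Read 'b': push. Stack: cbedb
Final stack: "cbedb" (length 5)

5


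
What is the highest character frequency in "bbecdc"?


Input: bbecdc
Character counts:
  'b': 2
  'c': 2
  'd': 1
  'e': 1
Maximum frequency: 2

2


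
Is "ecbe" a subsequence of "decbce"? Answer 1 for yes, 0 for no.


Check if "ecbe" is a subsequence of "decbce"
Greedy scan:
  Position 0 ('d'): no match needed
  Position 1 ('e'): matches sub[0] = 'e'
  Position 2 ('c'): matches sub[1] = 'c'
  Position 3 ('b'): matches sub[2] = 'b'
  Position 4 ('c'): no match needed
  Position 5 ('e'): matches sub[3] = 'e'
All 4 characters matched => is a subsequence

1


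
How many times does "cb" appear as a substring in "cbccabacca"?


Searching for "cb" in "cbccabacca"
Scanning each position:
  Position 0: "cb" => MATCH
  Position 1: "bc" => no
  Position 2: "cc" => no
  Position 3: "ca" => no
  Position 4: "ab" => no
  Position 5: "ba" => no
  Position 6: "ac" => no
  Position 7: "cc" => no
  Position 8: "ca" => no
Total occurrences: 1

1


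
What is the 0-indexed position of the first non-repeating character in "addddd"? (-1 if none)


Input: addddd
Character frequencies:
  'a': 1
  'd': 5
Scanning left to right for freq == 1:
  Position 0 ('a'): unique! => answer = 0

0


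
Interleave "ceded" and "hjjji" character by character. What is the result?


Interleaving "ceded" and "hjjji":
  Position 0: 'c' from first, 'h' from second => "ch"
  Position 1: 'e' from first, 'j' from second => "ej"
  Position 2: 'd' from first, 'j' from second => "dj"
  Position 3: 'e' from first, 'j' from second => "ej"
  Position 4: 'd' from first, 'i' from second => "di"
Result: chejdjejdi

chejdjejdi


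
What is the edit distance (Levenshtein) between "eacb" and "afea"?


Computing edit distance: "eacb" -> "afea"
DP table:
           a    f    e    a
      0    1    2    3    4
  e   1    1    2    2    3
  a   2    1    2    3    2
  c   3    2    2    3    3
  b   4    3    3    3    4
Edit distance = dp[4][4] = 4

4


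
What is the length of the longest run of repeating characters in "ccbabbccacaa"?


Input: "ccbabbccacaa"
Scanning for longest run:
  Position 1 ('c'): continues run of 'c', length=2
  Position 2 ('b'): new char, reset run to 1
  Position 3 ('a'): new char, reset run to 1
  Position 4 ('b'): new char, reset run to 1
  Position 5 ('b'): continues run of 'b', length=2
  Position 6 ('c'): new char, reset run to 1
  Position 7 ('c'): continues run of 'c', length=2
  Position 8 ('a'): new char, reset run to 1
  Position 9 ('c'): new char, reset run to 1
  Position 10 ('a'): new char, reset run to 1
  Position 11 ('a'): continues run of 'a', length=2
Longest run: 'c' with length 2

2
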